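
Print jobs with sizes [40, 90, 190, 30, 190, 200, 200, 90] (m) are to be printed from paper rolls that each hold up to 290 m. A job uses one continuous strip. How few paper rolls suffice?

Total = 200 + 200 + 190 + 190 + 90 + 90 + 40 + 30 = 1030 m.
Lower bound: ⌈1030/290⌉ = 4 paper rolls.
A packing using 4 paper rolls:
  roll 1: 200 + 90 = 290
  roll 2: 200 + 90 = 290
  roll 3: 190 + 40 + 30 = 260
  roll 4: 190 = 190
This matches the lower bound, so 4 is optimal.

4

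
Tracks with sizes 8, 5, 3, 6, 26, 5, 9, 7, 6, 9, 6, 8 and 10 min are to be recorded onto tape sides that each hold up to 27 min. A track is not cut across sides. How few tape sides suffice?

Total = 26 + 10 + 9 + 9 + 8 + 8 + 7 + 6 + 6 + 6 + 5 + 5 + 3 = 108 min.
Lower bound: ⌈108/27⌉ = 4 tape sides.
A packing using 5 tape sides:
  side 1: 26 = 26
  side 2: 10 + 9 + 8 = 27
  side 3: 9 + 8 + 7 + 3 = 27
  side 4: 6 + 6 + 6 + 5 = 23
  side 5: 5 = 5
No arrangement into 4 tape sides stays within capacity, so 5 is optimal.

5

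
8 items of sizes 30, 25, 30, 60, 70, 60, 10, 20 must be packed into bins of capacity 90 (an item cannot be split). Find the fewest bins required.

Total = 70 + 60 + 60 + 30 + 30 + 25 + 20 + 10 = 305.
Lower bound: ⌈305/90⌉ = 4 bins.
A packing using 4 bins:
  bin 1: 70 + 20 = 90
  bin 2: 60 + 30 = 90
  bin 3: 60 + 30 = 90
  bin 4: 25 + 10 = 35
This matches the lower bound, so 4 is optimal.

4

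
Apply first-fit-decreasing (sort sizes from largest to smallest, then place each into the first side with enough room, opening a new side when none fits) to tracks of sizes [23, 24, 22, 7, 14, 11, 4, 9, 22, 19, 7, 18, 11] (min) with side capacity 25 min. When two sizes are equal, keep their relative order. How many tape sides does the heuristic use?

Sorted descending: 24, 23, 22, 22, 19, 18, 14, 11, 11, 9, 7, 7, 4.
  24 → side 1 (new)  [load 24/25]
  23 → side 2 (new)  [load 23/25]
  22 → side 3 (new)  [load 22/25]
  22 → side 4 (new)  [load 22/25]
  19 → side 5 (new)  [load 19/25]
  18 → side 6 (new)  [load 18/25]
  14 → side 7 (new)  [load 14/25]
  11 → side 7  [load 25/25]
  11 → side 8 (new)  [load 11/25]
  9 → side 8  [load 20/25]
  7 → side 6  [load 25/25]
  7 → side 9 (new)  [load 7/25]
  4 → side 5  [load 23/25]
9 tape sides opened.

9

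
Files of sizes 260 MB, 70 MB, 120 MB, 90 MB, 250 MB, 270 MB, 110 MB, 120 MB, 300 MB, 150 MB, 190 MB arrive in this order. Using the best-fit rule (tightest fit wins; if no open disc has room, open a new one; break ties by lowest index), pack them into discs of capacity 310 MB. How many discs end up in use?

  260 → disc 1 (new)  [load 260/310]
  70 → disc 2 (new)  [load 70/310]
  120 → disc 2  [load 190/310]
  90 → disc 2  [load 280/310]
  250 → disc 3 (new)  [load 250/310]
  270 → disc 4 (new)  [load 270/310]
  110 → disc 5 (new)  [load 110/310]
  120 → disc 5  [load 230/310]
  300 → disc 6 (new)  [load 300/310]
  150 → disc 7 (new)  [load 150/310]
  190 → disc 8 (new)  [load 190/310]
8 discs opened.

8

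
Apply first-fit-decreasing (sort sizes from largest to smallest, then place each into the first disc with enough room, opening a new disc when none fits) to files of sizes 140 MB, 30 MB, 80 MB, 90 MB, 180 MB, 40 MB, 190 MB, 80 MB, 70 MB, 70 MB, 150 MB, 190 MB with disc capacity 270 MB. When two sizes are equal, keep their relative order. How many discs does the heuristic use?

Sorted descending: 190, 190, 180, 150, 140, 90, 80, 80, 70, 70, 40, 30.
  190 → disc 1 (new)  [load 190/270]
  190 → disc 2 (new)  [load 190/270]
  180 → disc 3 (new)  [load 180/270]
  150 → disc 4 (new)  [load 150/270]
  140 → disc 5 (new)  [load 140/270]
  90 → disc 3  [load 270/270]
  80 → disc 1  [load 270/270]
  80 → disc 2  [load 270/270]
  70 → disc 4  [load 220/270]
  70 → disc 5  [load 210/270]
  40 → disc 4  [load 260/270]
  30 → disc 5  [load 240/270]
5 discs opened.

5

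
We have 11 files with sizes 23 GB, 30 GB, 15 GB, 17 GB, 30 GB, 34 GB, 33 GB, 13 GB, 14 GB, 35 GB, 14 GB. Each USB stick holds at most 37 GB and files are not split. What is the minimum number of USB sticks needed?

Total = 35 + 34 + 33 + 30 + 30 + 23 + 17 + 15 + 14 + 14 + 13 = 258 GB.
Lower bound: ⌈258/37⌉ = 7 USB sticks.
A packing using 8 USB sticks:
  USB stick 1: 35 = 35
  USB stick 2: 34 = 34
  USB stick 3: 33 = 33
  USB stick 4: 30 = 30
  USB stick 5: 30 = 30
  USB stick 6: 23 + 14 = 37
  USB stick 7: 17 + 15 = 32
  USB stick 8: 14 + 13 = 27
No arrangement into 7 USB sticks stays within capacity, so 8 is optimal.

8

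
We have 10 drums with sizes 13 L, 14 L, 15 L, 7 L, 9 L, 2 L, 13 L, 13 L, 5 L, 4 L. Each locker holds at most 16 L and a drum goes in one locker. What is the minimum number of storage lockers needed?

7

Total = 15 + 14 + 13 + 13 + 13 + 9 + 7 + 5 + 4 + 2 = 95 L.
Lower bound: ⌈95/16⌉ = 6 storage lockers.
A packing using 7 storage lockers:
  locker 1: 15 = 15
  locker 2: 14 + 2 = 16
  locker 3: 13 = 13
  locker 4: 13 = 13
  locker 5: 13 = 13
  locker 6: 9 + 7 = 16
  locker 7: 5 + 4 = 9
No arrangement into 6 storage lockers stays within capacity, so 7 is optimal.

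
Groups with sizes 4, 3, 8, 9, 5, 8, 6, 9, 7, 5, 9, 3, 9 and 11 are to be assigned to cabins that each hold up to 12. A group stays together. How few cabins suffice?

9

Total = 11 + 9 + 9 + 9 + 9 + 8 + 8 + 7 + 6 + 5 + 5 + 4 + 3 + 3 = 96.
Lower bound: ⌈96/12⌉ = 8 cabins.
A packing using 9 cabins:
  cabin 1: 11 = 11
  cabin 2: 9 + 3 = 12
  cabin 3: 9 + 3 = 12
  cabin 4: 9 = 9
  cabin 5: 9 = 9
  cabin 6: 8 + 4 = 12
  cabin 7: 8 = 8
  cabin 8: 7 + 5 = 12
  cabin 9: 6 + 5 = 11
No arrangement into 8 cabins stays within capacity, so 9 is optimal.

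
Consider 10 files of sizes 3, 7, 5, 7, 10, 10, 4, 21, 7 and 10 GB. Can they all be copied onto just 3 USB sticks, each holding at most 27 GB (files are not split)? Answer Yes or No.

No

Total = 84 GB; ⌈84/27⌉ = 4.
At least 4 USB sticks are required, but only 3 are allowed.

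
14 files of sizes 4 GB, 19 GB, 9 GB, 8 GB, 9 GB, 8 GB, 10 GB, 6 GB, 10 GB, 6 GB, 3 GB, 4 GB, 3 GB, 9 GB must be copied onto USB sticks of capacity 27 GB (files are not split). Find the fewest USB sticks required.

4

Total = 19 + 10 + 10 + 9 + 9 + 9 + 8 + 8 + 6 + 6 + 4 + 4 + 3 + 3 = 108 GB.
Lower bound: ⌈108/27⌉ = 4 USB sticks.
A packing using 4 USB sticks:
  USB stick 1: 19 + 8 = 27
  USB stick 2: 10 + 10 + 4 + 3 = 27
  USB stick 3: 9 + 9 + 9 = 27
  USB stick 4: 8 + 6 + 6 + 4 + 3 = 27
This matches the lower bound, so 4 is optimal.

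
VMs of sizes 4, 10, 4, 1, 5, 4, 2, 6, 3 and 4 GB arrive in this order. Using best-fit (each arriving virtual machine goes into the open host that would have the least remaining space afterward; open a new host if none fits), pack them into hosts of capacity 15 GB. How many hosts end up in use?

  4 → host 1 (new)  [load 4/15]
  10 → host 1  [load 14/15]
  4 → host 2 (new)  [load 4/15]
  1 → host 1  [load 15/15]
  5 → host 2  [load 9/15]
  4 → host 2  [load 13/15]
  2 → host 2  [load 15/15]
  6 → host 3 (new)  [load 6/15]
  3 → host 3  [load 9/15]
  4 → host 3  [load 13/15]
3 hosts opened.

3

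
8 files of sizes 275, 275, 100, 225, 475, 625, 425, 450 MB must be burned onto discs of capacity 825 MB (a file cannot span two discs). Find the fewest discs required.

4

Total = 625 + 475 + 450 + 425 + 275 + 275 + 225 + 100 = 2850 MB.
Lower bound: ⌈2850/825⌉ = 4 discs.
A packing using 4 discs:
  disc 1: 625 + 100 = 725
  disc 2: 475 + 275 = 750
  disc 3: 450 + 275 = 725
  disc 4: 425 + 225 = 650
This matches the lower bound, so 4 is optimal.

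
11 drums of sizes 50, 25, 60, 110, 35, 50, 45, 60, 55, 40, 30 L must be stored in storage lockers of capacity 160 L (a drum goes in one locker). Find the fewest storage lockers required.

4

Total = 110 + 60 + 60 + 55 + 50 + 50 + 45 + 40 + 35 + 30 + 25 = 560 L.
Lower bound: ⌈560/160⌉ = 4 storage lockers.
A packing using 4 storage lockers:
  locker 1: 110 + 50 = 160
  locker 2: 60 + 60 + 40 = 160
  locker 3: 55 + 50 + 45 = 150
  locker 4: 35 + 30 + 25 = 90
This matches the lower bound, so 4 is optimal.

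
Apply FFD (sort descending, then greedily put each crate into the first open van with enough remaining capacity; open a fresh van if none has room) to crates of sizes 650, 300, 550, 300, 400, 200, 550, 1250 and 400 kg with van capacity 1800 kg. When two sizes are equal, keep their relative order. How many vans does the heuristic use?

3

Sorted descending: 1250, 650, 550, 550, 400, 400, 300, 300, 200.
  1250 → van 1 (new)  [load 1250/1800]
  650 → van 2 (new)  [load 650/1800]
  550 → van 1  [load 1800/1800]
  550 → van 2  [load 1200/1800]
  400 → van 2  [load 1600/1800]
  400 → van 3 (new)  [load 400/1800]
  300 → van 3  [load 700/1800]
  300 → van 3  [load 1000/1800]
  200 → van 2  [load 1800/1800]
3 vans opened.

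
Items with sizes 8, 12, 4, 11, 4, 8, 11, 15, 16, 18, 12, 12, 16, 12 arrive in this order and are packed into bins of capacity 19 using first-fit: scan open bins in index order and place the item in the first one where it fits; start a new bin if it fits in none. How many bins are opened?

11

  8 → bin 1 (new)  [load 8/19]
  12 → bin 2 (new)  [load 12/19]
  4 → bin 1  [load 12/19]
  11 → bin 3 (new)  [load 11/19]
  4 → bin 1  [load 16/19]
  8 → bin 3  [load 19/19]
  11 → bin 4 (new)  [load 11/19]
  15 → bin 5 (new)  [load 15/19]
  16 → bin 6 (new)  [load 16/19]
  18 → bin 7 (new)  [load 18/19]
  12 → bin 8 (new)  [load 12/19]
  12 → bin 9 (new)  [load 12/19]
  16 → bin 10 (new)  [load 16/19]
  12 → bin 11 (new)  [load 12/19]
11 bins opened.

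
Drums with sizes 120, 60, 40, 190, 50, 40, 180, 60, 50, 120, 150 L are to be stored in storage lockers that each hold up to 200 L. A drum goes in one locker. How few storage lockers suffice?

6

Total = 190 + 180 + 150 + 120 + 120 + 60 + 60 + 50 + 50 + 40 + 40 = 1060 L.
Lower bound: ⌈1060/200⌉ = 6 storage lockers.
A packing using 6 storage lockers:
  locker 1: 190 = 190
  locker 2: 180 = 180
  locker 3: 150 + 50 = 200
  locker 4: 120 + 60 = 180
  locker 5: 120 + 60 = 180
  locker 6: 50 + 40 + 40 = 130
This matches the lower bound, so 6 is optimal.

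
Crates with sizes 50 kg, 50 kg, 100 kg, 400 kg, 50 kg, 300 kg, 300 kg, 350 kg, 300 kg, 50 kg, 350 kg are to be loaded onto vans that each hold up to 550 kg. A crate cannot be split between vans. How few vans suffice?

Total = 400 + 350 + 350 + 300 + 300 + 300 + 100 + 50 + 50 + 50 + 50 = 2300 kg.
Lower bound: ⌈2300/550⌉ = 5 vans.
Also, 6 crates each exceed 275 kg, and no two of those can share a van, so at least 6 vans are needed.
A packing using 6 vans:
  van 1: 400 + 100 + 50 = 550
  van 2: 350 + 50 + 50 + 50 = 500
  van 3: 350 = 350
  van 4: 300 = 300
  van 5: 300 = 300
  van 6: 300 = 300
This matches the lower bound, so 6 is optimal.

6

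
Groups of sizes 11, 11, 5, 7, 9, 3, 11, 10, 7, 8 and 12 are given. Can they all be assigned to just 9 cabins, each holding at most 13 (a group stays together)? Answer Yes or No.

Yes

A valid assignment using 9 cabins:
  cabin 1: 12 = 12
  cabin 2: 11 = 11
  cabin 3: 11 = 11
  cabin 4: 11 = 11
  cabin 5: 10 + 3 = 13
  cabin 6: 9 = 9
  cabin 7: 8 + 5 = 13
  cabin 8: 7 = 7
  cabin 9: 7 = 7
Every load is within 13, so 9 cabins suffice.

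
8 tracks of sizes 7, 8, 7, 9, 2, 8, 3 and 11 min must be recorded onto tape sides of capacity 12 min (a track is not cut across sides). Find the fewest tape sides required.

Total = 11 + 9 + 8 + 8 + 7 + 7 + 3 + 2 = 55 min.
Lower bound: ⌈55/12⌉ = 5 tape sides.
Also, 6 tracks each exceed 6 min, and no two of those can share a side, so at least 6 tape sides are needed.
A packing using 6 tape sides:
  side 1: 11 = 11
  side 2: 9 + 3 = 12
  side 3: 8 + 2 = 10
  side 4: 8 = 8
  side 5: 7 = 7
  side 6: 7 = 7
This matches the lower bound, so 6 is optimal.

6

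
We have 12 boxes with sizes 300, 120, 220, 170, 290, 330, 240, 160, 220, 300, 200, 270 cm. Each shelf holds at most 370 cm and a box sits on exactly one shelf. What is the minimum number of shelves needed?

Total = 330 + 300 + 300 + 290 + 270 + 240 + 220 + 220 + 200 + 170 + 160 + 120 = 2820 cm.
Lower bound: ⌈2820/370⌉ = 8 shelves.
Also, 9 boxes each exceed 185 cm, and no two of those can share a shelf, so at least 9 shelves are needed.
A packing using 10 shelves:
  shelf 1: 330 = 330
  shelf 2: 300 = 300
  shelf 3: 300 = 300
  shelf 4: 290 = 290
  shelf 5: 270 = 270
  shelf 6: 240 + 120 = 360
  shelf 7: 220 = 220
  shelf 8: 220 = 220
  shelf 9: 200 + 170 = 370
  shelf 10: 160 = 160
No arrangement into 9 shelves stays within capacity, so 10 is optimal.

10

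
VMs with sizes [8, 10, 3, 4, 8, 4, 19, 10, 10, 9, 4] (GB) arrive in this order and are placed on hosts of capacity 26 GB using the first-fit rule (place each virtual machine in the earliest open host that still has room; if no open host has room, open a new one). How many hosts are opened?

  8 → host 1 (new)  [load 8/26]
  10 → host 1  [load 18/26]
  3 → host 1  [load 21/26]
  4 → host 1  [load 25/26]
  8 → host 2 (new)  [load 8/26]
  4 → host 2  [load 12/26]
  19 → host 3 (new)  [load 19/26]
  10 → host 2  [load 22/26]
  10 → host 4 (new)  [load 10/26]
  9 → host 4  [load 19/26]
  4 → host 2  [load 26/26]
4 hosts opened.

4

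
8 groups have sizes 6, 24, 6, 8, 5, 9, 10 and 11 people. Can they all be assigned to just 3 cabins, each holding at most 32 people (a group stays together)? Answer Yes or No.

A valid assignment using 3 cabins:
  cabin 1: 24 + 8 = 32
  cabin 2: 11 + 10 + 9 = 30
  cabin 3: 6 + 6 + 5 = 17
Every load is within 32 people, so 3 cabins suffice.

Yes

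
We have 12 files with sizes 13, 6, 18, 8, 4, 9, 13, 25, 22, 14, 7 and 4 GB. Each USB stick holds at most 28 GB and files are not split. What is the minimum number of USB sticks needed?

6

Total = 25 + 22 + 18 + 14 + 13 + 13 + 9 + 8 + 7 + 6 + 4 + 4 = 143 GB.
Lower bound: ⌈143/28⌉ = 6 USB sticks.
A packing using 6 USB sticks:
  USB stick 1: 25 = 25
  USB stick 2: 22 + 6 = 28
  USB stick 3: 18 + 9 = 27
  USB stick 4: 14 + 13 = 27
  USB stick 5: 13 + 8 + 7 = 28
  USB stick 6: 4 + 4 = 8
This matches the lower bound, so 6 is optimal.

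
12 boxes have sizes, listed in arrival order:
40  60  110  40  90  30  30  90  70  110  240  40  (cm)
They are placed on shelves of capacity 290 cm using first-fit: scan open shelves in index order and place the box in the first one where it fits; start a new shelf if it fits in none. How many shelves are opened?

4

  40 → shelf 1 (new)  [load 40/290]
  60 → shelf 1  [load 100/290]
  110 → shelf 1  [load 210/290]
  40 → shelf 1  [load 250/290]
  90 → shelf 2 (new)  [load 90/290]
  30 → shelf 1  [load 280/290]
  30 → shelf 2  [load 120/290]
  90 → shelf 2  [load 210/290]
  70 → shelf 2  [load 280/290]
  110 → shelf 3 (new)  [load 110/290]
  240 → shelf 4 (new)  [load 240/290]
  40 → shelf 3  [load 150/290]
4 shelves opened.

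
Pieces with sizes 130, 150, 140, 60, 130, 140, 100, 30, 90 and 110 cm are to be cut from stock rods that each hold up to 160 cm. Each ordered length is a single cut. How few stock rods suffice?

8

Total = 150 + 140 + 140 + 130 + 130 + 110 + 100 + 90 + 60 + 30 = 1080 cm.
Lower bound: ⌈1080/160⌉ = 7 stock rods.
Also, 8 pieces each exceed 80 cm, and no two of those can share a stock rod, so at least 8 stock rods are needed.
A packing using 8 stock rods:
  stock rod 1: 150 = 150
  stock rod 2: 140 = 140
  stock rod 3: 140 = 140
  stock rod 4: 130 + 30 = 160
  stock rod 5: 130 = 130
  stock rod 6: 110 = 110
  stock rod 7: 100 + 60 = 160
  stock rod 8: 90 = 90
This matches the lower bound, so 8 is optimal.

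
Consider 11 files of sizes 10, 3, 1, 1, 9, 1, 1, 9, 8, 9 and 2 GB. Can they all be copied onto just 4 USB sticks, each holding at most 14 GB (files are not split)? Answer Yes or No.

Total = 54 GB; ⌈54/14⌉ = 4.
5 files each exceed half the capacity and cannot share a USB stick, forcing at least 5 USB sticks.
At least 5 USB sticks are required, but only 4 are allowed.

No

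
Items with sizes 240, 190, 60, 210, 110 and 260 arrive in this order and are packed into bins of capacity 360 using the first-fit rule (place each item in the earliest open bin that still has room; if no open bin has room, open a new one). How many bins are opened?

  240 → bin 1 (new)  [load 240/360]
  190 → bin 2 (new)  [load 190/360]
  60 → bin 1  [load 300/360]
  210 → bin 3 (new)  [load 210/360]
  110 → bin 2  [load 300/360]
  260 → bin 4 (new)  [load 260/360]
4 bins opened.

4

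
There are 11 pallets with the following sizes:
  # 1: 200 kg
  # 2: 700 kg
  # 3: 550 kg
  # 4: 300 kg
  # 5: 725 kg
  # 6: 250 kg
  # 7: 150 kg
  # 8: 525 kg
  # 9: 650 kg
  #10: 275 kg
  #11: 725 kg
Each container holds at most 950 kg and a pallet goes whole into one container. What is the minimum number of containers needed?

Total = 725 + 725 + 700 + 650 + 550 + 525 + 300 + 275 + 250 + 200 + 150 = 5050 kg.
Lower bound: ⌈5050/950⌉ = 6 containers.
A packing using 6 containers:
  container 1: 725 + 200 = 925
  container 2: 725 + 150 = 875
  container 3: 700 + 250 = 950
  container 4: 650 + 300 = 950
  container 5: 550 + 275 = 825
  container 6: 525 = 525
This matches the lower bound, so 6 is optimal.

6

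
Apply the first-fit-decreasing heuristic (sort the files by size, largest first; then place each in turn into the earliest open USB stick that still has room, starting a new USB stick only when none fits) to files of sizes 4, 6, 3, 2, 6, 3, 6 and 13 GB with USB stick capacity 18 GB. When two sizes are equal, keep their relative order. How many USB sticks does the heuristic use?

Sorted descending: 13, 6, 6, 6, 4, 3, 3, 2.
  13 → USB stick 1 (new)  [load 13/18]
  6 → USB stick 2 (new)  [load 6/18]
  6 → USB stick 2  [load 12/18]
  6 → USB stick 2  [load 18/18]
  4 → USB stick 1  [load 17/18]
  3 → USB stick 3 (new)  [load 3/18]
  3 → USB stick 3  [load 6/18]
  2 → USB stick 3  [load 8/18]
3 USB sticks opened.

3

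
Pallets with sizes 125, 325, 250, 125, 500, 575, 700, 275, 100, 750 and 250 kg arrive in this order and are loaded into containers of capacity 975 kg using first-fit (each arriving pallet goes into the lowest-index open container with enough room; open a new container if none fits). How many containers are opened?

5

  125 → container 1 (new)  [load 125/975]
  325 → container 1  [load 450/975]
  250 → container 1  [load 700/975]
  125 → container 1  [load 825/975]
  500 → container 2 (new)  [load 500/975]
  575 → container 3 (new)  [load 575/975]
  700 → container 4 (new)  [load 700/975]
  275 → container 2  [load 775/975]
  100 → container 1  [load 925/975]
  750 → container 5 (new)  [load 750/975]
  250 → container 3  [load 825/975]
5 containers opened.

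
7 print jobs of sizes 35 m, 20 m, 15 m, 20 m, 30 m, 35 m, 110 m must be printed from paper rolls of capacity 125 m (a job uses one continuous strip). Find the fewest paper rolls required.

Total = 110 + 35 + 35 + 30 + 20 + 20 + 15 = 265 m.
Lower bound: ⌈265/125⌉ = 3 paper rolls.
A packing using 3 paper rolls:
  roll 1: 110 + 15 = 125
  roll 2: 35 + 35 + 30 + 20 = 120
  roll 3: 20 = 20
This matches the lower bound, so 3 is optimal.

3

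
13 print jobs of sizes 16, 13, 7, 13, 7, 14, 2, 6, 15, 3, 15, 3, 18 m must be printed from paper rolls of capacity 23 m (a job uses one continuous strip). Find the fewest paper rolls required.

Total = 18 + 16 + 15 + 15 + 14 + 13 + 13 + 7 + 7 + 6 + 3 + 3 + 2 = 132 m.
Lower bound: ⌈132/23⌉ = 6 paper rolls.
Also, 7 print jobs each exceed 23/2 m, and no two of those can share a roll, so at least 7 paper rolls are needed.
A packing using 7 paper rolls:
  roll 1: 18 + 3 + 2 = 23
  roll 2: 16 + 7 = 23
  roll 3: 15 + 7 = 22
  roll 4: 15 + 6 = 21
  roll 5: 14 + 3 = 17
  roll 6: 13 = 13
  roll 7: 13 = 13
This matches the lower bound, so 7 is optimal.

7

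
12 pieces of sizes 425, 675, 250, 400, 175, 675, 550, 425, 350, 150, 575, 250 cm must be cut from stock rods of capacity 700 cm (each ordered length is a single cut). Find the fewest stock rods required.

8

Total = 675 + 675 + 575 + 550 + 425 + 425 + 400 + 350 + 250 + 250 + 175 + 150 = 4900 cm.
Lower bound: ⌈4900/700⌉ = 7 stock rods.
A packing using 8 stock rods:
  stock rod 1: 675 = 675
  stock rod 2: 675 = 675
  stock rod 3: 575 = 575
  stock rod 4: 550 + 150 = 700
  stock rod 5: 425 + 250 = 675
  stock rod 6: 425 + 250 = 675
  stock rod 7: 400 + 175 = 575
  stock rod 8: 350 = 350
No arrangement into 7 stock rods stays within capacity, so 8 is optimal.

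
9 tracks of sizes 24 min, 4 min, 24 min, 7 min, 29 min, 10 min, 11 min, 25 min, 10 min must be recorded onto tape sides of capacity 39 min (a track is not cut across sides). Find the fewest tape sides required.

Total = 29 + 25 + 24 + 24 + 11 + 10 + 10 + 7 + 4 = 144 min.
Lower bound: ⌈144/39⌉ = 4 tape sides.
A packing using 4 tape sides:
  side 1: 29 + 10 = 39
  side 2: 25 + 11 = 36
  side 3: 24 + 10 + 4 = 38
  side 4: 24 + 7 = 31
This matches the lower bound, so 4 is optimal.

4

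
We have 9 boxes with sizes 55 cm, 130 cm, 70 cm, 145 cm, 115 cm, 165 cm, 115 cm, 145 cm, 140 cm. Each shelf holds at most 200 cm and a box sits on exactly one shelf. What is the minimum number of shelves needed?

7

Total = 165 + 145 + 145 + 140 + 130 + 115 + 115 + 70 + 55 = 1080 cm.
Lower bound: ⌈1080/200⌉ = 6 shelves.
Also, 7 boxes each exceed 100 cm, and no two of those can share a shelf, so at least 7 shelves are needed.
A packing using 7 shelves:
  shelf 1: 165 = 165
  shelf 2: 145 + 55 = 200
  shelf 3: 145 = 145
  shelf 4: 140 = 140
  shelf 5: 130 + 70 = 200
  shelf 6: 115 = 115
  shelf 7: 115 = 115
This matches the lower bound, so 7 is optimal.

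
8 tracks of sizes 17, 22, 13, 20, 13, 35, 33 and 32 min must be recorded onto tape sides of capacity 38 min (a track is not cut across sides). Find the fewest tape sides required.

Total = 35 + 33 + 32 + 22 + 20 + 17 + 13 + 13 = 185 min.
Lower bound: ⌈185/38⌉ = 5 tape sides.
A packing using 6 tape sides:
  side 1: 35 = 35
  side 2: 33 = 33
  side 3: 32 = 32
  side 4: 22 + 13 = 35
  side 5: 20 + 17 = 37
  side 6: 13 = 13
No arrangement into 5 tape sides stays within capacity, so 6 is optimal.

6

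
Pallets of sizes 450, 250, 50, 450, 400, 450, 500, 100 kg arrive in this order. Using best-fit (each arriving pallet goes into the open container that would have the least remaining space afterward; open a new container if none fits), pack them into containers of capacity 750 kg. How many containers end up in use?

  450 → container 1 (new)  [load 450/750]
  250 → container 1  [load 700/750]
  50 → container 1  [load 750/750]
  450 → container 2 (new)  [load 450/750]
  400 → container 3 (new)  [load 400/750]
  450 → container 4 (new)  [load 450/750]
  500 → container 5 (new)  [load 500/750]
  100 → container 5  [load 600/750]
5 containers opened.

5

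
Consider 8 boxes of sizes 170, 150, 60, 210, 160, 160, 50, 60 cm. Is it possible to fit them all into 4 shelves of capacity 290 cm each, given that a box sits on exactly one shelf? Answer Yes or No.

Total = 1020 cm; ⌈1020/290⌉ = 4.
5 boxes each exceed half the capacity and cannot share a shelf, forcing at least 5 shelves.
At least 5 shelves are required, but only 4 are allowed.

No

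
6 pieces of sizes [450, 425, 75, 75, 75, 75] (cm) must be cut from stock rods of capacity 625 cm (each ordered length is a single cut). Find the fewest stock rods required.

Total = 450 + 425 + 75 + 75 + 75 + 75 = 1175 cm.
Lower bound: ⌈1175/625⌉ = 2 stock rods.
A packing using 2 stock rods:
  stock rod 1: 450 + 75 + 75 = 600
  stock rod 2: 425 + 75 + 75 = 575
This matches the lower bound, so 2 is optimal.

2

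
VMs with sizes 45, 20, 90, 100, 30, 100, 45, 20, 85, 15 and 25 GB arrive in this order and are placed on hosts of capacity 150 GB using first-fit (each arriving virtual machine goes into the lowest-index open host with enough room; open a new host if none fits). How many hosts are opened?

5

  45 → host 1 (new)  [load 45/150]
  20 → host 1  [load 65/150]
  90 → host 2 (new)  [load 90/150]
  100 → host 3 (new)  [load 100/150]
  30 → host 1  [load 95/150]
  100 → host 4 (new)  [load 100/150]
  45 → host 1  [load 140/150]
  20 → host 2  [load 110/150]
  85 → host 5 (new)  [load 85/150]
  15 → host 2  [load 125/150]
  25 → host 2  [load 150/150]
5 hosts opened.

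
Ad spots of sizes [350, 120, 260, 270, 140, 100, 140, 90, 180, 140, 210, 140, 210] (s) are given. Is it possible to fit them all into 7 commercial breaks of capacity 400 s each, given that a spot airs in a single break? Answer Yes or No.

Yes

A valid assignment using 7 commercial breaks:
  break 1: 350 = 350
  break 2: 270 + 120 = 390
  break 3: 260 + 140 = 400
  break 4: 210 + 180 = 390
  break 5: 210 + 140 = 350
  break 6: 140 + 140 + 100 = 380
  break 7: 90 = 90
Every load is within 400 s, so 7 commercial breaks suffice.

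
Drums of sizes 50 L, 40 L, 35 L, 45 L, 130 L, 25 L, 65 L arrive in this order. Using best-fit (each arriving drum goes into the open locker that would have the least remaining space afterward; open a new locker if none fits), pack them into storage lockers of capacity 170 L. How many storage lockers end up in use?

  50 → locker 1 (new)  [load 50/170]
  40 → locker 1  [load 90/170]
  35 → locker 1  [load 125/170]
  45 → locker 1  [load 170/170]
  130 → locker 2 (new)  [load 130/170]
  25 → locker 2  [load 155/170]
  65 → locker 3 (new)  [load 65/170]
3 storage lockers opened.

3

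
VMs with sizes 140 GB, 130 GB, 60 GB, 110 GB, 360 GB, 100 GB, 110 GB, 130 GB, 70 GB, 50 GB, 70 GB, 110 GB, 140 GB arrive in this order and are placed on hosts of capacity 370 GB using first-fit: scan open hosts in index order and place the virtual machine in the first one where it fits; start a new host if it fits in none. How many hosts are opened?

  140 → host 1 (new)  [load 140/370]
  130 → host 1  [load 270/370]
  60 → host 1  [load 330/370]
  110 → host 2 (new)  [load 110/370]
  360 → host 3 (new)  [load 360/370]
  100 → host 2  [load 210/370]
  110 → host 2  [load 320/370]
  130 → host 4 (new)  [load 130/370]
  70 → host 4  [load 200/370]
  50 → host 2  [load 370/370]
  70 → host 4  [load 270/370]
  110 → host 5 (new)  [load 110/370]
  140 → host 5  [load 250/370]
5 hosts opened.

5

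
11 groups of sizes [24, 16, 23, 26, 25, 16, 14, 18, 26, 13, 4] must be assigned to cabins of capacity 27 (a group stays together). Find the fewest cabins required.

9

Total = 26 + 26 + 25 + 24 + 23 + 18 + 16 + 16 + 14 + 13 + 4 = 205.
Lower bound: ⌈205/27⌉ = 8 cabins.
Also, 9 groups each exceed 27/2, and no two of those can share a cabin, so at least 9 cabins are needed.
A packing using 9 cabins:
  cabin 1: 26 = 26
  cabin 2: 26 = 26
  cabin 3: 25 = 25
  cabin 4: 24 = 24
  cabin 5: 23 + 4 = 27
  cabin 6: 18 = 18
  cabin 7: 16 = 16
  cabin 8: 16 = 16
  cabin 9: 14 + 13 = 27
This matches the lower bound, so 9 is optimal.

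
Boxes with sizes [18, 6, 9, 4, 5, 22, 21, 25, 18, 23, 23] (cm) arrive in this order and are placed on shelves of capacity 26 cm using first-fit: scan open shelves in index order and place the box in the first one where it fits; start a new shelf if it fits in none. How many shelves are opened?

  18 → shelf 1 (new)  [load 18/26]
  6 → shelf 1  [load 24/26]
  9 → shelf 2 (new)  [load 9/26]
  4 → shelf 2  [load 13/26]
  5 → shelf 2  [load 18/26]
  22 → shelf 3 (new)  [load 22/26]
  21 → shelf 4 (new)  [load 21/26]
  25 → shelf 5 (new)  [load 25/26]
  18 → shelf 6 (new)  [load 18/26]
  23 → shelf 7 (new)  [load 23/26]
  23 → shelf 8 (new)  [load 23/26]
8 shelves opened.

8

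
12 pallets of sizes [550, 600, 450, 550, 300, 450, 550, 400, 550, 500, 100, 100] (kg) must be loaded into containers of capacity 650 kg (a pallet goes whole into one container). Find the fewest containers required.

10

Total = 600 + 550 + 550 + 550 + 550 + 500 + 450 + 450 + 400 + 300 + 100 + 100 = 5100 kg.
Lower bound: ⌈5100/650⌉ = 8 containers.
Also, 9 pallets each exceed 325 kg, and no two of those can share a container, so at least 9 containers are needed.
A packing using 10 containers:
  container 1: 600 = 600
  container 2: 550 + 100 = 650
  container 3: 550 + 100 = 650
  container 4: 550 = 550
  container 5: 550 = 550
  container 6: 500 = 500
  container 7: 450 = 450
  container 8: 450 = 450
  container 9: 400 = 400
  container 10: 300 = 300
No arrangement into 9 containers stays within capacity, so 10 is optimal.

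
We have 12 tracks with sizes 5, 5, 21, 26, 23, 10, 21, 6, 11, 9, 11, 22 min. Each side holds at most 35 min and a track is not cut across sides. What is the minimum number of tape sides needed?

6

Total = 26 + 23 + 22 + 21 + 21 + 11 + 11 + 10 + 9 + 6 + 5 + 5 = 170 min.
Lower bound: ⌈170/35⌉ = 5 tape sides.
A packing using 6 tape sides:
  side 1: 26 + 9 = 35
  side 2: 23 + 11 = 34
  side 3: 22 + 11 = 33
  side 4: 21 + 10 = 31
  side 5: 21 + 6 + 5 = 32
  side 6: 5 = 5
No arrangement into 5 tape sides stays within capacity, so 6 is optimal.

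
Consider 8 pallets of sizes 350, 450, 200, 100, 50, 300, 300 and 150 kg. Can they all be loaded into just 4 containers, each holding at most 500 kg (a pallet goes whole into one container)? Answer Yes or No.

A valid assignment using 4 containers:
  container 1: 450 + 50 = 500
  container 2: 350 + 150 = 500
  container 3: 300 + 200 = 500
  container 4: 300 + 100 = 400
Every load is within 500 kg, so 4 containers suffice.

Yes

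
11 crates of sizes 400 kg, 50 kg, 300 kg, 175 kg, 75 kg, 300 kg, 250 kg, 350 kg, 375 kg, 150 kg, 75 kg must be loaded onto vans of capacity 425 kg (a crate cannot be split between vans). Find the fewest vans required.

Total = 400 + 375 + 350 + 300 + 300 + 250 + 175 + 150 + 75 + 75 + 50 = 2500 kg.
Lower bound: ⌈2500/425⌉ = 6 vans.
A packing using 7 vans:
  van 1: 400 = 400
  van 2: 375 + 50 = 425
  van 3: 350 + 75 = 425
  van 4: 300 + 75 = 375
  van 5: 300 = 300
  van 6: 250 + 175 = 425
  van 7: 150 = 150
No arrangement into 6 vans stays within capacity, so 7 is optimal.

7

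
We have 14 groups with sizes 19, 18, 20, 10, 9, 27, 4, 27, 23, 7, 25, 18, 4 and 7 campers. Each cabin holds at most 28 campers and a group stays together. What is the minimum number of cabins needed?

Total = 27 + 27 + 25 + 23 + 20 + 19 + 18 + 18 + 10 + 9 + 7 + 7 + 4 + 4 = 218 campers.
Lower bound: ⌈218/28⌉ = 8 cabins.
A packing using 9 cabins:
  cabin 1: 27 = 27
  cabin 2: 27 = 27
  cabin 3: 25 = 25
  cabin 4: 23 + 4 = 27
  cabin 5: 20 + 7 = 27
  cabin 6: 19 + 9 = 28
  cabin 7: 18 + 10 = 28
  cabin 8: 18 + 7 = 25
  cabin 9: 4 = 4
No arrangement into 8 cabins stays within capacity, so 9 is optimal.

9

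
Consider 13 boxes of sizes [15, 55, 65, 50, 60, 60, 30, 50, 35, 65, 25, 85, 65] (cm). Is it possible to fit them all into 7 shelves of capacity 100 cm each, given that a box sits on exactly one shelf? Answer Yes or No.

Total = 660 cm; ⌈660/100⌉ = 7.
The bound of 7 does not rule out 7, but exhaustive search shows no assignment into 7 shelves of capacity 100 cm exists — the minimum is 8.

No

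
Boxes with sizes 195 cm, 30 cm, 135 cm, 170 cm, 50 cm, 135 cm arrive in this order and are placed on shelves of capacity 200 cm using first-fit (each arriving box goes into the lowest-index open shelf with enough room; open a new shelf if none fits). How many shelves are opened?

4

  195 → shelf 1 (new)  [load 195/200]
  30 → shelf 2 (new)  [load 30/200]
  135 → shelf 2  [load 165/200]
  170 → shelf 3 (new)  [load 170/200]
  50 → shelf 4 (new)  [load 50/200]
  135 → shelf 4  [load 185/200]
4 shelves opened.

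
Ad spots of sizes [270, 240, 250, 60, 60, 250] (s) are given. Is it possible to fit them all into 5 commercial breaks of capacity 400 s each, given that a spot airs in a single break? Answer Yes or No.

Yes

A valid assignment using 4 commercial breaks:
  break 1: 270 + 60 + 60 = 390
  break 2: 250 = 250
  break 3: 250 = 250
  break 4: 240 = 240
That uses only 4 ≤ 5, so 5 commercial breaks are enough.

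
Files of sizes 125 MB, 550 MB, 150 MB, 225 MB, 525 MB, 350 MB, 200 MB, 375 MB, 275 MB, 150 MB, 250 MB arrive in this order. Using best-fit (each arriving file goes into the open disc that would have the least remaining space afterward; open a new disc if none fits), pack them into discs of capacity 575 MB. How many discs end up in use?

6

  125 → disc 1 (new)  [load 125/575]
  550 → disc 2 (new)  [load 550/575]
  150 → disc 1  [load 275/575]
  225 → disc 1  [load 500/575]
  525 → disc 3 (new)  [load 525/575]
  350 → disc 4 (new)  [load 350/575]
  200 → disc 4  [load 550/575]
  375 → disc 5 (new)  [load 375/575]
  275 → disc 6 (new)  [load 275/575]
  150 → disc 5  [load 525/575]
  250 → disc 6  [load 525/575]
6 discs opened.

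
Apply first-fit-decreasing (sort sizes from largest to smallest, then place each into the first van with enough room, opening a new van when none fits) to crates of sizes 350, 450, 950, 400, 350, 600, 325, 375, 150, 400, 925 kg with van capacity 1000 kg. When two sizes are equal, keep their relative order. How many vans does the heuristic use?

6

Sorted descending: 950, 925, 600, 450, 400, 400, 375, 350, 350, 325, 150.
  950 → van 1 (new)  [load 950/1000]
  925 → van 2 (new)  [load 925/1000]
  600 → van 3 (new)  [load 600/1000]
  450 → van 4 (new)  [load 450/1000]
  400 → van 3  [load 1000/1000]
  400 → van 4  [load 850/1000]
  375 → van 5 (new)  [load 375/1000]
  350 → van 5  [load 725/1000]
  350 → van 6 (new)  [load 350/1000]
  325 → van 6  [load 675/1000]
  150 → van 4  [load 1000/1000]
6 vans opened.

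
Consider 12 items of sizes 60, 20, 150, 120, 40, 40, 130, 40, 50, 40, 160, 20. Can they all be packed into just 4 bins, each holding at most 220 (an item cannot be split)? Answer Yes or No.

Yes

A valid assignment using 4 bins:
  bin 1: 160 + 60 = 220
  bin 2: 150 + 50 + 20 = 220
  bin 3: 130 + 40 + 40 = 210
  bin 4: 120 + 40 + 40 + 20 = 220
Every load is within 220, so 4 bins suffice.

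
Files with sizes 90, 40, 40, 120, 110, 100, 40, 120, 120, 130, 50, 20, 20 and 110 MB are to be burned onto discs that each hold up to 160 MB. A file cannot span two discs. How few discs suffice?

Total = 130 + 120 + 120 + 120 + 110 + 110 + 100 + 90 + 50 + 40 + 40 + 40 + 20 + 20 = 1110 MB.
Lower bound: ⌈1110/160⌉ = 7 discs.
Also, 8 files each exceed 80 MB, and no two of those can share a disc, so at least 8 discs are needed.
A packing using 8 discs:
  disc 1: 130 + 20 = 150
  disc 2: 120 + 40 = 160
  disc 3: 120 + 40 = 160
  disc 4: 120 + 40 = 160
  disc 5: 110 + 50 = 160
  disc 6: 110 + 20 = 130
  disc 7: 100 = 100
  disc 8: 90 = 90
This matches the lower bound, so 8 is optimal.

8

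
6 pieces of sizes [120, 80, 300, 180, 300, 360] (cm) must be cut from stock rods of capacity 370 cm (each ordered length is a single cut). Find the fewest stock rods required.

Total = 360 + 300 + 300 + 180 + 120 + 80 = 1340 cm.
Lower bound: ⌈1340/370⌉ = 4 stock rods.
A packing using 5 stock rods:
  stock rod 1: 360 = 360
  stock rod 2: 300 = 300
  stock rod 3: 300 = 300
  stock rod 4: 180 + 120 = 300
  stock rod 5: 80 = 80
No arrangement into 4 stock rods stays within capacity, so 5 is optimal.

5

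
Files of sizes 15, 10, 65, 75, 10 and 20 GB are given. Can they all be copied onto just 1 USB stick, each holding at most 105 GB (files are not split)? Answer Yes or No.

Total = 195 GB; ⌈195/105⌉ = 2.
At least 2 USB sticks are required, but only 1 is allowed.

No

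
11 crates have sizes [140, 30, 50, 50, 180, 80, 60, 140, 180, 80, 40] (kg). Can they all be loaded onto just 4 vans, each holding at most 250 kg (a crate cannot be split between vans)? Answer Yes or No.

Total = 1030 kg; ⌈1030/250⌉ = 5.
At least 5 vans are required, but only 4 are allowed.

No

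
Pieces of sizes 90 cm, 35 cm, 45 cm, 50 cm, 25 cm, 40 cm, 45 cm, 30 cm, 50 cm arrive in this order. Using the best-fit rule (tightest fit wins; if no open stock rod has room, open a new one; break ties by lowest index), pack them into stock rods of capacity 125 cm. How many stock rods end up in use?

4

  90 → stock rod 1 (new)  [load 90/125]
  35 → stock rod 1  [load 125/125]
  45 → stock rod 2 (new)  [load 45/125]
  50 → stock rod 2  [load 95/125]
  25 → stock rod 2  [load 120/125]
  40 → stock rod 3 (new)  [load 40/125]
  45 → stock rod 3  [load 85/125]
  30 → stock rod 3  [load 115/125]
  50 → stock rod 4 (new)  [load 50/125]
4 stock rods opened.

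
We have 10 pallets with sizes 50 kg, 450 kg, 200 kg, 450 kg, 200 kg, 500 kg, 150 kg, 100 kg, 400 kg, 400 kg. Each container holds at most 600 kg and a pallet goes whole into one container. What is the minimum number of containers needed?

5

Total = 500 + 450 + 450 + 400 + 400 + 200 + 200 + 150 + 100 + 50 = 2900 kg.
Lower bound: ⌈2900/600⌉ = 5 containers.
A packing using 5 containers:
  container 1: 500 + 100 = 600
  container 2: 450 + 150 = 600
  container 3: 450 + 50 = 500
  container 4: 400 + 200 = 600
  container 5: 400 + 200 = 600
This matches the lower bound, so 5 is optimal.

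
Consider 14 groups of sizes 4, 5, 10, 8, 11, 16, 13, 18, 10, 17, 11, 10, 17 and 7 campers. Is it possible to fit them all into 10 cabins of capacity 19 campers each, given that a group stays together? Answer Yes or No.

Yes

A valid assignment using 10 cabins:
  cabin 1: 18 = 18
  cabin 2: 17 = 17
  cabin 3: 17 = 17
  cabin 4: 16 = 16
  cabin 5: 13 + 5 = 18
  cabin 6: 11 + 8 = 19
  cabin 7: 11 + 7 = 18
  cabin 8: 10 + 4 = 14
  cabin 9: 10 = 10
  cabin 10: 10 = 10
Every load is within 19 campers, so 10 cabins suffice.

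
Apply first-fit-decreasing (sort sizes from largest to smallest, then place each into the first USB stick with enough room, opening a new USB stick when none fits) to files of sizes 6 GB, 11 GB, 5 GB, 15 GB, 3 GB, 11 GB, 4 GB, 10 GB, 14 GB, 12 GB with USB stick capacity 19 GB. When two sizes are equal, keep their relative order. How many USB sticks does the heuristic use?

6

Sorted descending: 15, 14, 12, 11, 11, 10, 6, 5, 4, 3.
  15 → USB stick 1 (new)  [load 15/19]
  14 → USB stick 2 (new)  [load 14/19]
  12 → USB stick 3 (new)  [load 12/19]
  11 → USB stick 4 (new)  [load 11/19]
  11 → USB stick 5 (new)  [load 11/19]
  10 → USB stick 6 (new)  [load 10/19]
  6 → USB stick 3  [load 18/19]
  5 → USB stick 2  [load 19/19]
  4 → USB stick 1  [load 19/19]
  3 → USB stick 4  [load 14/19]
6 USB sticks opened.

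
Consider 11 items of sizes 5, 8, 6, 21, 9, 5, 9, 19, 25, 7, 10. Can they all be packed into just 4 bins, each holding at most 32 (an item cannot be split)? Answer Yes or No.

Yes

A valid assignment using 4 bins:
  bin 1: 25 + 7 = 32
  bin 2: 21 + 10 = 31
  bin 3: 19 + 8 + 5 = 32
  bin 4: 9 + 9 + 6 + 5 = 29
Every load is within 32, so 4 bins suffice.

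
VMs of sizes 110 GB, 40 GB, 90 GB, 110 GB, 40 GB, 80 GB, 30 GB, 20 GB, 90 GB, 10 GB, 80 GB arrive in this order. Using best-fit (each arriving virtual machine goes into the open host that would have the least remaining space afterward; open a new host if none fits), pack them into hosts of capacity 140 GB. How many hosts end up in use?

6

  110 → host 1 (new)  [load 110/140]
  40 → host 2 (new)  [load 40/140]
  90 → host 2  [load 130/140]
  110 → host 3 (new)  [load 110/140]
  40 → host 4 (new)  [load 40/140]
  80 → host 4  [load 120/140]
  30 → host 1  [load 140/140]
  20 → host 4  [load 140/140]
  90 → host 5 (new)  [load 90/140]
  10 → host 2  [load 140/140]
  80 → host 6 (new)  [load 80/140]
6 hosts opened.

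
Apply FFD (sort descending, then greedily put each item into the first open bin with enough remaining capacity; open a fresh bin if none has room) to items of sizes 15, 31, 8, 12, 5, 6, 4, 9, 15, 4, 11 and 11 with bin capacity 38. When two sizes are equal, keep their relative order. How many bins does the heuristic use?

4

Sorted descending: 31, 15, 15, 12, 11, 11, 9, 8, 6, 5, 4, 4.
  31 → bin 1 (new)  [load 31/38]
  15 → bin 2 (new)  [load 15/38]
  15 → bin 2  [load 30/38]
  12 → bin 3 (new)  [load 12/38]
  11 → bin 3  [load 23/38]
  11 → bin 3  [load 34/38]
  9 → bin 4 (new)  [load 9/38]
  8 → bin 2  [load 38/38]
  6 → bin 1  [load 37/38]
  5 → bin 4  [load 14/38]
  4 → bin 3  [load 38/38]
  4 → bin 4  [load 18/38]
4 bins opened.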